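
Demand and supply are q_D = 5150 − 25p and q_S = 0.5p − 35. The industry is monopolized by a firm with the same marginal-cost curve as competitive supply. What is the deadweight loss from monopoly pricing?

1.68

In inverse form: demand p = 206 − 0.04q, supply p = 70 + 2q.
Competitive equilibrium: 206 − 0.04q = 70 + 2q → q* = 66.6667, p* = 203.3333.
Marginal revenue: MR = 206 − 0.08q. Set MR = MC: 206 − 0.08q = 70 + 2q → q_m = 65.3846.
Price p_m = 206 − 0.04·65.3846 = 203.3846; MC(q_m) = 70 + 2·65.3846 = 200.7692.
Competitive q* = 66.6667, so Δq = 1.2821; wedge = 203.3846 − 200.7692 = 2.6154.
The triangle = ½ × 1.2821 × 2.6154 = 1.68.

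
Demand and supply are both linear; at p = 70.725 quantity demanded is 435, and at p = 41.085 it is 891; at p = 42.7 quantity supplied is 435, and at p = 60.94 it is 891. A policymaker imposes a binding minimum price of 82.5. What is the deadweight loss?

Demand slope = (41.085 − 70.725)/(891 − 435) = −0.065, so p = 99 − 0.065q.
Supply slope = (60.94 − 42.7)/(891 − 435) = 0.04, so p = 25.3 + 0.04q.
Competitive equilibrium: 99 − 0.065q = 25.3 + 0.04q → q* = 701.90476, p* = 53.37619.
At the floor p = 82.5, quantity demanded = (99 − 82.5)/0.065 = 253.84615.
Sellers' marginal cost at q' = 253.84615: 25.3 + 0.04·253.84615 = 35.45385.
Δq = 701.90476 − 253.84615 = 448.05861; wedge = 82.5 − 35.45385 = 47.04615.
Deadweight loss = ½ × 448.05861 × 47.04615 = 10539.72.

10539.72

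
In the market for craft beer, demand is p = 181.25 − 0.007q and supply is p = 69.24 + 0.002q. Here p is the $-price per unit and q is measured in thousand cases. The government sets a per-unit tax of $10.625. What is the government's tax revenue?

$119690.625 thousand

Competitive equilibrium: 181.25 − 0.007q = 69.24 + 0.002q → q* = 12445.5556, p* = 94.1311.
With the tax, the buyer price exceeds the seller price by 10.625: (181.25 − 0.007q) − (69.24 + 0.002q) = 10.625 → q' = 11265.
Tax revenue = 10.625 × 11265 = $119690.625 thousand.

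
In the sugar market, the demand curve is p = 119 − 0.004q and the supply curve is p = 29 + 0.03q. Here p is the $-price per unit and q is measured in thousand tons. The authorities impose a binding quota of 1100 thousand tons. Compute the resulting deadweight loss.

$40687.65 thousand

Competitive equilibrium: 119 − 0.004q = 29 + 0.03q → q* = 2647.0588, p* = 108.4118.
At q = 1100: demand price = 119 − 0.004·1100 = 114.6; supply price = 29 + 0.03·1100 = 62.
Δq = 2647.0588 − 1100 = 1547.0588; wedge = 114.6 − 62 = 52.6.
Deadweight loss = ½ × 1547.0588 × 52.6 = $40687.65 thousand.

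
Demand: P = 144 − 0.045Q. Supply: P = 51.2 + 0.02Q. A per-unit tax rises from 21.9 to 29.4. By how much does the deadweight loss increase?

2959.62

Competitive equilibrium: 144 − 0.045Q = 51.2 + 0.02Q → Q* = 1427.6923, P* = 79.7538.
For a per-unit tax t: ΔQ = t/0.065, so DWL = ½·t·(t/0.065) = t²/0.13.
At t = 21.9: DWL = 3689.308. At t = 29.4: DWL = 6648.923.
Increase = 6648.923 − 3689.308 = 2959.62.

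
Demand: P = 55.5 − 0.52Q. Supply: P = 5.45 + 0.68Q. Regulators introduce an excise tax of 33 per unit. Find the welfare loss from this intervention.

Competitive equilibrium: 55.5 − 0.52Q = 5.45 + 0.68Q → Q* = 41.7083, P* = 33.8117.
With the tax, the buyer price exceeds the seller price by 33: (55.5 − 0.52Q) − (5.45 + 0.68Q) = 33 → Q' = 14.2083.
ΔQ = 41.7083 − 14.2083 = 27.5; the wedge equals the tax, 33.
DWL = ½ × 27.5 × 33 = 453.75.

453.75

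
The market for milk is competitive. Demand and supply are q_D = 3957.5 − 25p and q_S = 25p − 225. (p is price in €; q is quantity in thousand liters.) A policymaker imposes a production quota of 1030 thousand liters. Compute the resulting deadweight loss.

€27972.56 thousand

In inverse form: demand p = 158.3 − 0.04q, supply p = 9 + 0.04q.
Competitive equilibrium: 158.3 − 0.04q = 9 + 0.04q → q* = 1866.25, p* = 83.65.
At q = 1030: demand price = 158.3 − 0.04·1030 = 117.1; supply price = 9 + 0.04·1030 = 50.2.
Δq = 1866.25 − 1030 = 836.25; wedge = 117.1 − 50.2 = 66.9.
Deadweight loss = ½ × 836.25 × 66.9 = €27972.56 thousand.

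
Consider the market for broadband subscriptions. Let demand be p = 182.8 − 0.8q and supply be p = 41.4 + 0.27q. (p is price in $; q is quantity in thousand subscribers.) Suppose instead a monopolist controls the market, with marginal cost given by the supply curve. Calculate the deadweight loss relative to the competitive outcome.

Competitive equilibrium: 182.8 − 0.8q = 41.4 + 0.27q → q* = 132.1495, p* = 77.0804.
Marginal revenue: MR = 182.8 − 1.6q. Set MR = MC: 182.8 − 1.6q = 41.4 + 0.27q → q_m = 75.615.
Price p_m = 182.8 − 0.8·75.615 = 122.308; MC(q_m) = 41.4 + 0.27·75.615 = 61.8161.
Competitive q* = 132.1495, so Δq = 56.5345; wedge = 122.308 − 61.8161 = 60.4919.
DWL = ½ × 56.5345 × 60.4919 = $1709.94 thousand.

$1709.94 thousand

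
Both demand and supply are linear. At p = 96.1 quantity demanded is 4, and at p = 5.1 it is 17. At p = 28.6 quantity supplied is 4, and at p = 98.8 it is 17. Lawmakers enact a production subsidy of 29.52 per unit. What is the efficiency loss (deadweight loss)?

35.14

Demand slope = (5.1 − 96.1)/(17 − 4) = −7, so p = 124.1 − 7q.
Supply slope = (98.8 − 28.6)/(17 − 4) = 5.4, so p = 7 + 5.4q.
Competitive equilibrium: 124.1 − 7q = 7 + 5.4q → q* = 9.4435, p* = 57.9952.
The subsidy lowers effective supply by 29.52: p = 5.4q − 22.52.
New quantity: 124.1 − 7q = 5.4q − 22.52 → q' = 11.8242.
Overproduction Δq = 11.8242 − 9.4435 = 2.3807; wedge = subsidy = 29.52.
DWL = ½ × 2.3807 × 29.52 = 35.14.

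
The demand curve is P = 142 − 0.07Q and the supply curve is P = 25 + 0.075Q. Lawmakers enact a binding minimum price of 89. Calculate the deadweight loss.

Competitive equilibrium: 142 − 0.07Q = 25 + 0.075Q → Q* = 806.8966, P* = 85.5172.
At the floor P = 89, quantity demanded = (142 − 89)/0.07 = 757.1429.
Sellers' marginal cost at Q' = 757.1429: 25 + 0.075·757.1429 = 81.7857.
ΔQ = 806.8966 − 757.1429 = 49.7537; wedge = 89 − 81.7857 = 7.2143.
Welfare loss = ½ × 49.7537 × 7.2143 = 179.47.

179.47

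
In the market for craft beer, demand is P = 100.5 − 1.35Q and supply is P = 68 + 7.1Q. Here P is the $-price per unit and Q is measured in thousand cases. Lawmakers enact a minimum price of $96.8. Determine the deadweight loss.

Competitive equilibrium: 100.5 − 1.35Q = 68 + 7.1Q → Q* = 3.8462, P* = 95.3077.
At the floor P = 96.8, quantity demanded = (100.5 − 96.8)/1.35 = 2.7407.
Sellers' marginal cost at Q' = 2.7407: 68 + 7.1·2.7407 = 87.459.
ΔQ = 3.8462 − 2.7407 = 1.1055; wedge = 96.8 − 87.459 = 9.341.
Deadweight loss = ½ × 1.1055 × 9.341 = $5.16 thousand.

$5.16 thousand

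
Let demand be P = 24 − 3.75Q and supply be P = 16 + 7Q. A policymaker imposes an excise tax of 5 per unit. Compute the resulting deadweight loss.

Competitive equilibrium: 24 − 3.75Q = 16 + 7Q → Q* = 0.7442, P* = 21.2093.
With the tax, the buyer price exceeds the seller price by 5: (24 − 3.75Q) − (16 + 7Q) = 5 → Q' = 0.2791.
ΔQ = 0.7442 − 0.2791 = 0.4651; the wedge equals the tax, 5.
Welfare loss = ½ × 0.4651 × 5 = 1.16.

1.16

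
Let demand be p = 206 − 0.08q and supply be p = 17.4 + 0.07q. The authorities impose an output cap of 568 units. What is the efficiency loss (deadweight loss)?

Competitive equilibrium: 206 − 0.08q = 17.4 + 0.07q → q* = 1257.3333, p* = 105.4133.
At q = 568: demand price = 206 − 0.08·568 = 160.56; supply price = 17.4 + 0.07·568 = 57.16.
Δq = 1257.3333 − 568 = 689.3333; wedge = 160.56 − 57.16 = 103.4.
The triangle = ½ × 689.3333 × 103.4 = 35638.53.

35638.53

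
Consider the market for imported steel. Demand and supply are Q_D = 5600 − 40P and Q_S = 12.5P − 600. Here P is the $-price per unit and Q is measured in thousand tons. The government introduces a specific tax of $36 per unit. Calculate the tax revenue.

$19200 thousand

In inverse form: demand P = 140 − 0.025Q, supply P = 48 + 0.08Q.
Competitive equilibrium: 140 − 0.025Q = 48 + 0.08Q → Q* = 876.1905, P* = 118.0952.
With the tax, the buyer price exceeds the seller price by 36: (140 − 0.025Q) − (48 + 0.08Q) = 36 → Q' = 533.3333.
Tax revenue = 36 × 533.3333 = $19200 thousand.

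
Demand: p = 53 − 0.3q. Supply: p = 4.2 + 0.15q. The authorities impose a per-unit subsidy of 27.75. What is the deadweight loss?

855.625

Competitive equilibrium: 53 − 0.3q = 4.2 + 0.15q → q* = 108.4444, p* = 20.4667.
The subsidy lowers effective supply by 27.75: p = 0.15q − 23.55.
New quantity: 53 − 0.3q = 0.15q − 23.55 → q' = 170.1111.
Overproduction Δq = 170.1111 − 108.4444 = 61.6667; wedge = subsidy = 27.75.
Welfare loss = ½ × 61.6667 × 27.75 = 855.625.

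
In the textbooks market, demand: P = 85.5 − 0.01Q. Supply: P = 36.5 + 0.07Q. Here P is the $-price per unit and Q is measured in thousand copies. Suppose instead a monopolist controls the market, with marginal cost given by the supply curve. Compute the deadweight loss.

$185.26 thousand

Competitive equilibrium: 85.5 − 0.01Q = 36.5 + 0.07Q → Q* = 612.5, P* = 79.375.
Marginal revenue: MR = 85.5 − 0.02Q. Set MR = MC: 85.5 − 0.02Q = 36.5 + 0.07Q → Q_m = 544.4444.
Price P_m = 85.5 − 0.01·544.4444 = 80.0556; MC(Q_m) = 36.5 + 0.07·544.4444 = 74.6111.
Competitive Q* = 612.5, so ΔQ = 68.0556; wedge = 80.0556 − 74.6111 = 5.4445.
The triangle = ½ × 68.0556 × 5.4445 = $185.26 thousand.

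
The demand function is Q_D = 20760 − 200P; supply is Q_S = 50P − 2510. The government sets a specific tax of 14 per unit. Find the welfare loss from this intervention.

In inverse form: demand P = 103.8 − 0.005Q, supply P = 50.2 + 0.02Q.
Competitive equilibrium: 103.8 − 0.005Q = 50.2 + 0.02Q → Q* = 2144, P* = 93.08.
With the tax, the buyer price exceeds the seller price by 14: (103.8 − 0.005Q) − (50.2 + 0.02Q) = 14 → Q' = 1584.
ΔQ = 2144 − 1584 = 560; the wedge equals the tax, 14.
DWL = ½ × 560 × 14 = 3920.

3920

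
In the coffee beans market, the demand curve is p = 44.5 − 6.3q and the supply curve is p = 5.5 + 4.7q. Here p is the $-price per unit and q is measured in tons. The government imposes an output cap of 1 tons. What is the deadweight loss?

Competitive equilibrium: 44.5 − 6.3q = 5.5 + 4.7q → q* = 3.5455, p* = 22.1636.
At q = 1: demand price = 44.5 − 6.3·1 = 38.2; supply price = 5.5 + 4.7·1 = 10.2.
Δq = 3.5455 − 1 = 2.5455; wedge = 38.2 − 10.2 = 28.
The triangle = ½ × 2.5455 × 28 = $35.64.

$35.64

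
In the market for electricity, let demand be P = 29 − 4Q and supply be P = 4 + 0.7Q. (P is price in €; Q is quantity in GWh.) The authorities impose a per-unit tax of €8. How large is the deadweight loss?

Competitive equilibrium: 29 − 4Q = 4 + 0.7Q → Q* = 5.3191, P* = 7.7234.
With the tax, the buyer price exceeds the seller price by 8: (29 − 4Q) − (4 + 0.7Q) = 8 → Q' = 3.617.
ΔQ = 5.3191 − 3.617 = 1.7021; the wedge equals the tax, 8.
Deadweight loss = ½ × 1.7021 × 8 = €6.81.

€6.81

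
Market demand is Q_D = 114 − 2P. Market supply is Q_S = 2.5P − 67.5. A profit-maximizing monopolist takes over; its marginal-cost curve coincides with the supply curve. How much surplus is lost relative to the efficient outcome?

63.78

In inverse form: demand P = 57 − 0.5Q, supply P = 27 + 0.4Q.
Competitive equilibrium: 57 − 0.5Q = 27 + 0.4Q → Q* = 33.3333, P* = 40.3333.
Marginal revenue: MR = 57 − Q. Set MR = MC: 57 − Q = 27 + 0.4Q → Q_m = 21.4286.
Price P_m = 57 − 0.5·21.4286 = 46.2857; MC(Q_m) = 27 + 0.4·21.4286 = 35.5714.
Competitive Q* = 33.3333, so ΔQ = 11.9047; wedge = 46.2857 − 35.5714 = 10.7143.
DWL = ½ × 11.9047 × 10.7143 = 63.78.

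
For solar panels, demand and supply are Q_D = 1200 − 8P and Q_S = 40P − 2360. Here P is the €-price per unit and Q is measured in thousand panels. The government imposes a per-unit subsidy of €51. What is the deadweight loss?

€8670 thousand

In inverse form: demand P = 150 − 0.125Q, supply P = 59 + 0.025Q.
Competitive equilibrium: 150 − 0.125Q = 59 + 0.025Q → Q* = 606.6667, P* = 74.1667.
The subsidy lowers effective supply by 51: P = 8 + 0.025Q.
New quantity: 150 − 0.125Q = 8 + 0.025Q → Q' = 946.6667.
Overproduction ΔQ = 946.6667 − 606.6667 = 340; wedge = subsidy = 51.
The triangle = ½ × 340 × 51 = €8670 thousand.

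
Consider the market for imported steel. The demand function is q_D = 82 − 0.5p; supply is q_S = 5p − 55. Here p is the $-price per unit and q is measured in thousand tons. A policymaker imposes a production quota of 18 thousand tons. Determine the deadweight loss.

$2922.63 thousand

In inverse form: demand p = 164 − 2q, supply p = 11 + 0.2q.
Competitive equilibrium: 164 − 2q = 11 + 0.2q → q* = 69.5455, p* = 24.9091.
At q = 18: demand price = 164 − 2·18 = 128; supply price = 11 + 0.2·18 = 14.6.
Δq = 69.5455 − 18 = 51.5455; wedge = 128 − 14.6 = 113.4.
Deadweight loss = ½ × 51.5455 × 113.4 = $2922.63 thousand.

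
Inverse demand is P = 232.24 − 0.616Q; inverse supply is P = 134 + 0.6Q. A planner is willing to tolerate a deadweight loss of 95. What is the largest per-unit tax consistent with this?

Competitive equilibrium: 232.24 − 0.616Q = 134 + 0.6Q → Q* = 80.7895, P* = 182.4737.
A tax t gives ΔQ = t/1.216 and wedge t, so DWL = t²/2.432.
t²/2.432 = 95 → t² = 231.04 → t = 15.2.

15.2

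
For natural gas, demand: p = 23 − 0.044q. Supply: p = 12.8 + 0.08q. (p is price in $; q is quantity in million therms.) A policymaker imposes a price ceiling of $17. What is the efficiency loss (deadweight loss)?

Competitive equilibrium: 23 − 0.044q = 12.8 + 0.08q → q* = 82.2581, p* = 19.3806.
At the ceiling p = 17, quantity supplied = (17 − 12.8)/0.08 = 52.5.
Willingness to pay at q' = 52.5: 23 − 0.044·52.5 = 20.69.
Δq = 82.2581 − 52.5 = 29.7581; wedge = 20.69 − 17 = 3.69.
Deadweight loss = ½ × 29.7581 × 3.69 = $54.90 million.

$54.90 million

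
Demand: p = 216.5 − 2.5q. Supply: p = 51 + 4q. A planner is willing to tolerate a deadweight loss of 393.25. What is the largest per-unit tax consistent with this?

71.5

Competitive equilibrium: 216.5 − 2.5q = 51 + 4q → q* = 25.4615, p* = 152.8462.
A tax t gives Δq = t/6.5 and wedge t, so DWL = t²/13.
t²/13 = 393.25 → t² = 5112.25 → t = 71.5.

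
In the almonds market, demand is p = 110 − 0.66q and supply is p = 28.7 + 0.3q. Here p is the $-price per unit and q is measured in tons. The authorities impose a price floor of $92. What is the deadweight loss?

$1582.30

Competitive equilibrium: 110 − 0.66q = 28.7 + 0.3q → q* = 84.6875, p* = 54.1063.
At the floor p = 92, quantity demanded = (110 − 92)/0.66 = 27.2727.
Sellers' marginal cost at q' = 27.2727: 28.7 + 0.3·27.2727 = 36.8818.
Δq = 84.6875 − 27.2727 = 57.4148; wedge = 92 − 36.8818 = 55.1182.
Deadweight loss = ½ × 57.4148 × 55.1182 = $1582.30.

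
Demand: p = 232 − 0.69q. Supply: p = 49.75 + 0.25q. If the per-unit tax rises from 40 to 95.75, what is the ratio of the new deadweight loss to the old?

5.730

Competitive equilibrium: 232 − 0.69q = 49.75 + 0.25q → q* = 193.883, p* = 98.2207.
For a per-unit tax t: Δq = t/0.94, so DWL = ½·t·(t/0.94) = t²/1.88.
At t = 40: DWL = 851.064. At t = 95.75: DWL = 4876.629.
Ratio = (95.75/40)² = 5.730.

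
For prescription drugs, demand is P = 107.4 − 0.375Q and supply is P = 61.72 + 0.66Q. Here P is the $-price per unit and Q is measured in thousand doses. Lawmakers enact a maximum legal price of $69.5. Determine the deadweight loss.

Competitive equilibrium: 107.4 − 0.375Q = 61.72 + 0.66Q → Q* = 44.1353, P* = 90.8493.
At the ceiling P = 69.5, quantity supplied = (69.5 − 61.72)/0.66 = 11.7879.
Willingness to pay at Q' = 11.7879: 107.4 − 0.375·11.7879 = 102.9795.
ΔQ = 44.1353 − 11.7879 = 32.3474; wedge = 102.9795 − 69.5 = 33.4795.
Welfare loss = ½ × 32.3474 × 33.4795 = $541.49 thousand.

$541.49 thousand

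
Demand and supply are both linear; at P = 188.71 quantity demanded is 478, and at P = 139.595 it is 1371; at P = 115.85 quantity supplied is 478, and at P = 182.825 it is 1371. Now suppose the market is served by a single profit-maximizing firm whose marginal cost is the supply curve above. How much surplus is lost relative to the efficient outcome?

6195.50

Demand slope = (139.595 − 188.71)/(1371 − 478) = −0.055, so P = 215 − 0.055Q.
Supply slope = (182.825 − 115.85)/(1371 − 478) = 0.075, so P = 80 + 0.075Q.
Competitive equilibrium: 215 − 0.055Q = 80 + 0.075Q → Q* = 1038.46154, P* = 157.88462.
Marginal revenue: MR = 215 − 0.11Q. Set MR = MC: 215 − 0.11Q = 80 + 0.075Q → Q_m = 729.72973.
Price P_m = 215 − 0.055·729.72973 = 174.86486; MC(Q_m) = 80 + 0.075·729.72973 = 134.72973.
Competitive Q* = 1038.46154, so ΔQ = 308.73181; wedge = 174.86486 − 134.72973 = 40.13513.
DWL = ½ × 308.73181 × 40.13513 = 6195.50.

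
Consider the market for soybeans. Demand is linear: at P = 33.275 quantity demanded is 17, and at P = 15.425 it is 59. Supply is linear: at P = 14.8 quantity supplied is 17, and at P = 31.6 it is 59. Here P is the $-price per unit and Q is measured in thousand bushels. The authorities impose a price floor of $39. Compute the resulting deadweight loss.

Demand slope = (15.425 − 33.275)/(59 − 17) = −0.425, so P = 40.5 − 0.425Q.
Supply slope = (31.6 − 14.8)/(59 − 17) = 0.4, so P = 8 + 0.4Q.
Competitive equilibrium: 40.5 − 0.425Q = 8 + 0.4Q → Q* = 39.3939, P* = 23.7576.
At the floor P = 39, quantity demanded = (40.5 − 39)/0.425 = 3.5294.
Sellers' marginal cost at Q' = 3.5294: 8 + 0.4·3.5294 = 9.4118.
ΔQ = 39.3939 − 3.5294 = 35.8645; wedge = 39 − 9.4118 = 29.5882.
DWL = ½ × 35.8645 × 29.5882 = $530.58 thousand.

$530.58 thousand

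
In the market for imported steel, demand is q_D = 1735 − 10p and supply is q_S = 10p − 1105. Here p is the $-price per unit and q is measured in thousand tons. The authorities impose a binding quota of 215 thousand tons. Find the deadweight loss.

In inverse form: demand p = 173.5 − 0.1q, supply p = 110.5 + 0.1q.
Competitive equilibrium: 173.5 − 0.1q = 110.5 + 0.1q → q* = 315, p* = 142.
At q = 215: demand price = 173.5 − 0.1·215 = 152; supply price = 110.5 + 0.1·215 = 132.
Δq = 315 − 215 = 100; wedge = 152 − 132 = 20.
The triangle = ½ × 100 × 20 = $1000 thousand.

$1000 thousand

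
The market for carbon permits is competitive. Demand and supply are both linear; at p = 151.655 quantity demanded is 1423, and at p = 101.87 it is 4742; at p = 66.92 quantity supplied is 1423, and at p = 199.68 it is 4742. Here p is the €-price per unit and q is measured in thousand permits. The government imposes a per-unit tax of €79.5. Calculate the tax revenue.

Demand slope = (101.87 − 151.655)/(4742 − 1423) = −0.015, so p = 173 − 0.015q.
Supply slope = (199.68 − 66.92)/(4742 − 1423) = 0.04, so p = 10 + 0.04q.
Competitive equilibrium: 173 − 0.015q = 10 + 0.04q → q* = 2963.6364, p* = 128.5455.
With the tax, the buyer price exceeds the seller price by 79.5: (173 − 0.015q) − (10 + 0.04q) = 79.5 → q' = 1518.1818.
Tax revenue = 79.5 × 1518.1818 = €120695.45 thousand.

€120695.45 thousand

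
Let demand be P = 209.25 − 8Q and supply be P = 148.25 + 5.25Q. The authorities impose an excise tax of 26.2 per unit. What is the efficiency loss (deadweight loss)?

25.90

Competitive equilibrium: 209.25 − 8Q = 148.25 + 5.25Q → Q* = 4.6038, P* = 172.4198.
With the tax, the buyer price exceeds the seller price by 26.2: (209.25 − 8Q) − (148.25 + 5.25Q) = 26.2 → Q' = 2.6264.
ΔQ = 4.6038 − 2.6264 = 1.9774; the wedge equals the tax, 26.2.
DWL = ½ × 1.9774 × 26.2 = 25.90.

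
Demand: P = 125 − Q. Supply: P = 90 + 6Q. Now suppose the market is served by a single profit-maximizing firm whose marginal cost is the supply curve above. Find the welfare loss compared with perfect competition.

Competitive equilibrium: 125 − Q = 90 + 6Q → Q* = 5, P* = 120.
Marginal revenue: MR = 125 − 2Q. Set MR = MC: 125 − 2Q = 90 + 6Q → Q_m = 4.375.
Price P_m = 125 − 1·4.375 = 120.625; MC(Q_m) = 90 + 6·4.375 = 116.25.
Competitive Q* = 5, so ΔQ = 0.625; wedge = 120.625 − 116.25 = 4.375.
DWL = ½ × 0.625 × 4.375 = 1.37.

1.37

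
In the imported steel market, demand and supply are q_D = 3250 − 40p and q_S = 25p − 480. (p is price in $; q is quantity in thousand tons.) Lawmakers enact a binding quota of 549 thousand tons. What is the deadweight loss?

In inverse form: demand p = 81.25 − 0.025q, supply p = 19.2 + 0.04q.
Competitive equilibrium: 81.25 − 0.025q = 19.2 + 0.04q → q* = 954.61538, p* = 57.38462.
At q = 549: demand price = 81.25 − 0.025·549 = 67.525; supply price = 19.2 + 0.04·549 = 41.16.
Δq = 954.61538 − 549 = 405.61538; wedge = 67.525 − 41.16 = 26.365.
Deadweight loss = ½ × 405.61538 × 26.365 = $5347.02 thousand.

$5347.02 thousand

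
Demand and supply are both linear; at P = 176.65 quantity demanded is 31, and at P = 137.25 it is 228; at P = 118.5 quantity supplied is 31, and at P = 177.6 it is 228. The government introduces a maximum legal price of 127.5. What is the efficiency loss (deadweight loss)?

1861.92

Demand slope = (137.25 − 176.65)/(228 − 31) = −0.2, so P = 182.85 − 0.2Q.
Supply slope = (177.6 − 118.5)/(228 − 31) = 0.3, so P = 109.2 + 0.3Q.
Competitive equilibrium: 182.85 − 0.2Q = 109.2 + 0.3Q → Q* = 147.3, P* = 153.39.
At the ceiling P = 127.5, quantity supplied = (127.5 − 109.2)/0.3 = 61.
Willingness to pay at Q' = 61: 182.85 − 0.2·61 = 170.65.
ΔQ = 147.3 − 61 = 86.3; wedge = 170.65 − 127.5 = 43.15.
The triangle = ½ × 86.3 × 43.15 = 1861.92.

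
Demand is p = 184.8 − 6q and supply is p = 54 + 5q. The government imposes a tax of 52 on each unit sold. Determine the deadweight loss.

122.91

Competitive equilibrium: 184.8 − 6q = 54 + 5q → q* = 11.8909, p* = 113.4545.
With the tax, the buyer price exceeds the seller price by 52: (184.8 − 6q) − (54 + 5q) = 52 → q' = 7.1636.
Δq = 11.8909 − 7.1636 = 4.7273; the wedge equals the tax, 52.
Welfare loss = ½ × 4.7273 × 52 = 122.91.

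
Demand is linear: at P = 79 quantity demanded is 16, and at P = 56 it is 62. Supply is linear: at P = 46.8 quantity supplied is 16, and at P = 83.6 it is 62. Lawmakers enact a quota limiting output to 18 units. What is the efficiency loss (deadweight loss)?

Demand slope = (56 − 79)/(62 − 16) = −0.5, so P = 87 − 0.5Q.
Supply slope = (83.6 − 46.8)/(62 − 16) = 0.8, so P = 34 + 0.8Q.
Competitive equilibrium: 87 − 0.5Q = 34 + 0.8Q → Q* = 40.7692, P* = 66.6154.
At Q = 18: demand price = 87 − 0.5·18 = 78; supply price = 34 + 0.8·18 = 48.4.
ΔQ = 40.7692 − 18 = 22.7692; wedge = 78 − 48.4 = 29.6.
DWL = ½ × 22.7692 × 29.6 = 336.98.

336.98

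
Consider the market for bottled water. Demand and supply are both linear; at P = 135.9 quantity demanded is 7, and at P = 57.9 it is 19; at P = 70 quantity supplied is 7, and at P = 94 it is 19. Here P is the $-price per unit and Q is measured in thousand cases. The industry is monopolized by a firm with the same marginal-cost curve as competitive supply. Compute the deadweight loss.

$173.70 thousand

Demand slope = (57.9 − 135.9)/(19 − 7) = −6.5, so P = 181.4 − 6.5Q.
Supply slope = (94 − 70)/(19 − 7) = 2, so P = 56 + 2Q.
Competitive equilibrium: 181.4 − 6.5Q = 56 + 2Q → Q* = 14.7529, P* = 85.5059.
Marginal revenue: MR = 181.4 − 13Q. Set MR = MC: 181.4 − 13Q = 56 + 2Q → Q_m = 8.36.
Price P_m = 181.4 − 6.5·8.36 = 127.06; MC(Q_m) = 56 + 2·8.36 = 72.72.
Competitive Q* = 14.7529, so ΔQ = 6.3929; wedge = 127.06 − 72.72 = 54.34.
DWL = ½ × 6.3929 × 54.34 = $173.70 thousand.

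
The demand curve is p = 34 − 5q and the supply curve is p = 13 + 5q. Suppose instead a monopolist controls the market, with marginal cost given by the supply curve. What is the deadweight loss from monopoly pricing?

2.45

Competitive equilibrium: 34 − 5q = 13 + 5q → q* = 2.1, p* = 23.5.
Marginal revenue: MR = 34 − 10q. Set MR = MC: 34 − 10q = 13 + 5q → q_m = 1.4.
Price p_m = 34 − 5·1.4 = 27; MC(q_m) = 13 + 5·1.4 = 20.
Competitive q* = 2.1, so Δq = 0.7; wedge = 27 − 20 = 7.
Deadweight loss = ½ × 0.7 × 7 = 2.45.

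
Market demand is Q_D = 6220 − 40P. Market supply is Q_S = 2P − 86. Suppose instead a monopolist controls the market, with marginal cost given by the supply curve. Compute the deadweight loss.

24.90

In inverse form: demand P = 155.5 − 0.025Q, supply P = 43 + 0.5Q.
Competitive equilibrium: 155.5 − 0.025Q = 43 + 0.5Q → Q* = 214.2857, P* = 150.1429.
Marginal revenue: MR = 155.5 − 0.05Q. Set MR = MC: 155.5 − 0.05Q = 43 + 0.5Q → Q_m = 204.5455.
Price P_m = 155.5 − 0.025·204.5455 = 150.3864; MC(Q_m) = 43 + 0.5·204.5455 = 145.2728.
Competitive Q* = 214.2857, so ΔQ = 9.7402; wedge = 150.3864 − 145.2728 = 5.1136.
Welfare loss = ½ × 9.7402 × 5.1136 = 24.90.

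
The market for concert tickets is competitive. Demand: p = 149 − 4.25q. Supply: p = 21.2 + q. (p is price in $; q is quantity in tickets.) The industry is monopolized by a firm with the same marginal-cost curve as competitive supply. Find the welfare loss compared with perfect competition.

Competitive equilibrium: 149 − 4.25q = 21.2 + q → q* = 24.3429, p* = 45.5429.
Marginal revenue: MR = 149 − 8.5q. Set MR = MC: 149 − 8.5q = 21.2 + q → q_m = 13.4526.
Price p_m = 149 − 4.25·13.4526 = 91.8265; MC(q_m) = 21.2 + 1·13.4526 = 34.6526.
Competitive q* = 24.3429, so Δq = 10.8903; wedge = 91.8265 − 34.6526 = 57.1739.
DWL = ½ × 10.8903 × 57.1739 = $311.32.

$311.32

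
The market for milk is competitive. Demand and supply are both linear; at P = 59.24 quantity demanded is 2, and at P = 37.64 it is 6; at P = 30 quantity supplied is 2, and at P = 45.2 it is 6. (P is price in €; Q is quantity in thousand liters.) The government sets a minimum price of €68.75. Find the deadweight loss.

€112.23 thousand

Demand slope = (37.64 − 59.24)/(6 − 2) = −5.4, so P = 70.04 − 5.4Q.
Supply slope = (45.2 − 30)/(6 − 2) = 3.8, so P = 22.4 + 3.8Q.
Competitive equilibrium: 70.04 − 5.4Q = 22.4 + 3.8Q → Q* = 5.1783, P* = 42.0774.
At the floor P = 68.75, quantity demanded = (70.04 − 68.75)/5.4 = 0.2389.
Sellers' marginal cost at Q' = 0.2389: 22.4 + 3.8·0.2389 = 23.3078.
ΔQ = 5.1783 − 0.2389 = 4.9394; wedge = 68.75 − 23.3078 = 45.4422.
Deadweight loss = ½ × 4.9394 × 45.4422 = €112.23 thousand.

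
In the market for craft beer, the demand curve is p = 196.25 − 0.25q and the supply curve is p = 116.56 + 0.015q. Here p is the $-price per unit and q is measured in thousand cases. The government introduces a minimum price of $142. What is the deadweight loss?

$928.63 thousand

Competitive equilibrium: 196.25 − 0.25q = 116.56 + 0.015q → q* = 300.717, p* = 121.0708.
At the floor p = 142, quantity demanded = (196.25 − 142)/0.25 = 217.
Sellers' marginal cost at q' = 217: 116.56 + 0.015·217 = 119.815.
Δq = 300.717 − 217 = 83.717; wedge = 142 − 119.815 = 22.185.
Welfare loss = ½ × 83.717 × 22.185 = $928.63 thousand.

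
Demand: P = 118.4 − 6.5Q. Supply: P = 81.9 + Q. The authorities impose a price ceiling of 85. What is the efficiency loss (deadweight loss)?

11.70

Competitive equilibrium: 118.4 − 6.5Q = 81.9 + Q → Q* = 4.8667, P* = 86.7667.
At the ceiling P = 85, quantity supplied = (85 − 81.9)/1 = 3.1.
Willingness to pay at Q' = 3.1: 118.4 − 6.5·3.1 = 98.25.
ΔQ = 4.8667 − 3.1 = 1.7667; wedge = 98.25 − 85 = 13.25.
Deadweight loss = ½ × 1.7667 × 13.25 = 11.70.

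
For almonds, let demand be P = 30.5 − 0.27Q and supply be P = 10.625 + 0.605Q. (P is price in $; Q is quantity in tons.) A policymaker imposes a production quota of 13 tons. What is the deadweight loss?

Competitive equilibrium: 30.5 − 0.27Q = 10.625 + 0.605Q → Q* = 22.7143, P* = 24.3671.
At Q = 13: demand price = 30.5 − 0.27·13 = 26.99; supply price = 10.625 + 0.605·13 = 18.49.
ΔQ = 22.7143 − 13 = 9.7143; wedge = 26.99 − 18.49 = 8.5.
Welfare loss = ½ × 9.7143 × 8.5 = $41.29.

$41.29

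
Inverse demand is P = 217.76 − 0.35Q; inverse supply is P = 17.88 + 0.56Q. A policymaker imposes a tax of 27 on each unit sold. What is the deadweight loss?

400.55

Competitive equilibrium: 217.76 − 0.35Q = 17.88 + 0.56Q → Q* = 219.6484, P* = 140.8831.
With the tax, the buyer price exceeds the seller price by 27: (217.76 − 0.35Q) − (17.88 + 0.56Q) = 27 → Q' = 189.978.
ΔQ = 219.6484 − 189.978 = 29.6704; the wedge equals the tax, 27.
Welfare loss = ½ × 29.6704 × 27 = 400.55.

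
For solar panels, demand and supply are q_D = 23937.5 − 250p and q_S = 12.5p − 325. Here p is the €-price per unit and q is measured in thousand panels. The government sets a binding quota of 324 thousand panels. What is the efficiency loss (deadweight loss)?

€10768.70 thousand

In inverse form: demand p = 95.75 − 0.004q, supply p = 26 + 0.08q.
Competitive equilibrium: 95.75 − 0.004q = 26 + 0.08q → q* = 830.3571, p* = 92.4286.
At q = 324: demand price = 95.75 − 0.004·324 = 94.454; supply price = 26 + 0.08·324 = 51.92.
Δq = 830.3571 − 324 = 506.3571; wedge = 94.454 − 51.92 = 42.534.
Deadweight loss = ½ × 506.3571 × 42.534 = €10768.70 thousand.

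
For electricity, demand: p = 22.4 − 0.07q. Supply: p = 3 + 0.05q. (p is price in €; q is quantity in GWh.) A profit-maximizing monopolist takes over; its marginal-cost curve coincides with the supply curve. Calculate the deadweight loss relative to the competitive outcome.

Competitive equilibrium: 22.4 − 0.07q = 3 + 0.05q → q* = 161.6667, p* = 11.0833.
Marginal revenue: MR = 22.4 − 0.14q. Set MR = MC: 22.4 − 0.14q = 3 + 0.05q → q_m = 102.1053.
Price p_m = 22.4 − 0.07·102.1053 = 15.2526; MC(q_m) = 3 + 0.05·102.1053 = 8.1053.
Competitive q* = 161.6667, so Δq = 59.5614; wedge = 15.2526 − 8.1053 = 7.1473.
Welfare loss = ½ × 59.5614 × 7.1473 = €212.85.

€212.85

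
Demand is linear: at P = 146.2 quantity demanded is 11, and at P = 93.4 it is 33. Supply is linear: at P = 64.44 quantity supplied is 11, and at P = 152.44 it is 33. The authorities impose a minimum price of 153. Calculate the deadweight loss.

Demand slope = (93.4 − 146.2)/(33 − 11) = −2.4, so P = 172.6 − 2.4Q.
Supply slope = (152.44 − 64.44)/(33 − 11) = 4, so P = 20.44 + 4Q.
Competitive equilibrium: 172.6 − 2.4Q = 20.44 + 4Q → Q* = 23.775, P* = 115.54.
At the floor P = 153, quantity demanded = (172.6 − 153)/2.4 = 8.1667.
Sellers' marginal cost at Q' = 8.1667: 20.44 + 4·8.1667 = 53.1068.
ΔQ = 23.775 − 8.1667 = 15.6083; wedge = 153 − 53.1068 = 99.8932.
DWL = ½ × 15.6083 × 99.8932 = 779.58.

779.58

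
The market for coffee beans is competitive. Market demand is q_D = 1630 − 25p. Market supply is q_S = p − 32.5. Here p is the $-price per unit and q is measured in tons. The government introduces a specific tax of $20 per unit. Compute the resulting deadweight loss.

In inverse form: demand p = 65.2 − 0.04q, supply p = 32.5 + q.
Competitive equilibrium: 65.2 − 0.04q = 32.5 + q → q* = 31.4423, p* = 63.9423.
With the tax, the buyer price exceeds the seller price by 20: (65.2 − 0.04q) − (32.5 + q) = 20 → q' = 12.2115.
Δq = 31.4423 − 12.2115 = 19.2308; the wedge equals the tax, 20.
DWL = ½ × 19.2308 × 20 = $192.31.

$192.31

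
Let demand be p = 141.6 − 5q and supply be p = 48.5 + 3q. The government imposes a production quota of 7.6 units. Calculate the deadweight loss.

Competitive equilibrium: 141.6 − 5q = 48.5 + 3q → q* = 11.6375, p* = 83.4125.
At q = 7.6: demand price = 141.6 − 5·7.6 = 103.6; supply price = 48.5 + 3·7.6 = 71.3.
Δq = 11.6375 − 7.6 = 4.0375; wedge = 103.6 − 71.3 = 32.3.
The triangle = ½ × 4.0375 × 32.3 = 65.21.

65.21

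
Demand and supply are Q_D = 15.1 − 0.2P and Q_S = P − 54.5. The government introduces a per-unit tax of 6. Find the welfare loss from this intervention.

3

In inverse form: demand P = 75.5 − 5Q, supply P = 54.5 + Q.
Competitive equilibrium: 75.5 − 5Q = 54.5 + Q → Q* = 3.5, P* = 58.
With the tax, the buyer price exceeds the seller price by 6: (75.5 − 5Q) − (54.5 + Q) = 6 → Q' = 2.5.
ΔQ = 3.5 − 2.5 = 1; the wedge equals the tax, 6.
Deadweight loss = ½ × 1 × 6 = 3.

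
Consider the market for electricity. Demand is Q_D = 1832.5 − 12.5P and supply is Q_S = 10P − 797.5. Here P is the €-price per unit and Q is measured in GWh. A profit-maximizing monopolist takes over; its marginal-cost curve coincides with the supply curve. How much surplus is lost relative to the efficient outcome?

In inverse form: demand P = 146.6 − 0.08Q, supply P = 79.75 + 0.1Q.
Competitive equilibrium: 146.6 − 0.08Q = 79.75 + 0.1Q → Q* = 371.3889, P* = 116.8889.
Marginal revenue: MR = 146.6 − 0.16Q. Set MR = MC: 146.6 − 0.16Q = 79.75 + 0.1Q → Q_m = 257.1154.
Price P_m = 146.6 − 0.08·257.1154 = 126.0308; MC(Q_m) = 79.75 + 0.1·257.1154 = 105.4615.
Competitive Q* = 371.3889, so ΔQ = 114.2735; wedge = 126.0308 − 105.4615 = 20.5693.
DWL = ½ × 114.2735 × 20.5693 = €1175.26.

€1175.26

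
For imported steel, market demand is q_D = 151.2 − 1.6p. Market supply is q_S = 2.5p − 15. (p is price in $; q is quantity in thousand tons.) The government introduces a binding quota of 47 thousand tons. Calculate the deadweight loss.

In inverse form: demand p = 94.5 − 0.625q, supply p = 6 + 0.4q.
Competitive equilibrium: 94.5 − 0.625q = 6 + 0.4q → q* = 86.3415, p* = 40.5366.
At q = 47: demand price = 94.5 − 0.625·47 = 65.125; supply price = 6 + 0.4·47 = 24.8.
Δq = 86.3415 − 47 = 39.3415; wedge = 65.125 − 24.8 = 40.325.
The triangle = ½ × 39.3415 × 40.325 = $793.22 thousand.

$793.22 thousand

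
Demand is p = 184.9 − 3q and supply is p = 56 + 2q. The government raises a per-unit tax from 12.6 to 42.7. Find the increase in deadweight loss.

166.453

Competitive equilibrium: 184.9 − 3q = 56 + 2q → q* = 25.78, p* = 107.56.
For a per-unit tax t: Δq = t/5, so DWL = ½·t·(t/5) = t²/10.
At t = 12.6: DWL = 15.876. At t = 42.7: DWL = 182.329.
Increase = 182.329 − 15.876 = 166.453.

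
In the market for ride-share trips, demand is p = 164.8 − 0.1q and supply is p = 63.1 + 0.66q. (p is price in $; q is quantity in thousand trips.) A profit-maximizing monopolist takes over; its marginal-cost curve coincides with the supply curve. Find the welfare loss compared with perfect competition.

$92 thousand

Competitive equilibrium: 164.8 − 0.1q = 63.1 + 0.66q → q* = 133.8158, p* = 151.4184.
Marginal revenue: MR = 164.8 − 0.2q. Set MR = MC: 164.8 − 0.2q = 63.1 + 0.66q → q_m = 118.2558.
Price p_m = 164.8 − 0.1·118.2558 = 152.9744; MC(q_m) = 63.1 + 0.66·118.2558 = 141.1488.
Competitive q* = 133.8158, so Δq = 15.56; wedge = 152.9744 − 141.1488 = 11.8256.
DWL = ½ × 15.56 × 11.8256 = $92 thousand.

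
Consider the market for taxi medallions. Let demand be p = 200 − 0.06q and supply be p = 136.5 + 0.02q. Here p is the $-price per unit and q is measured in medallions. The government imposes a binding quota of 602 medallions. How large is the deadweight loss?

Competitive equilibrium: 200 − 0.06q = 136.5 + 0.02q → q* = 793.75, p* = 152.375.
At q = 602: demand price = 200 − 0.06·602 = 163.88; supply price = 136.5 + 0.02·602 = 148.54.
Δq = 793.75 − 602 = 191.75; wedge = 163.88 − 148.54 = 15.34.
Welfare loss = ½ × 191.75 × 15.34 = $1470.72.

$1470.72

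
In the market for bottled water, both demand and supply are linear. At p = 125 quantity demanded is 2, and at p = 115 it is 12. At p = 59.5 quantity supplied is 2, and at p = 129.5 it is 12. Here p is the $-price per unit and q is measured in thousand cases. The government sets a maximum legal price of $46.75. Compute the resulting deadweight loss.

Demand slope = (115 − 125)/(12 − 2) = −1, so p = 127 − q.
Supply slope = (129.5 − 59.5)/(12 − 2) = 7, so p = 45.5 + 7q.
Competitive equilibrium: 127 − q = 45.5 + 7q → q* = 10.1875, p* = 116.8125.
At the ceiling p = 46.75, quantity supplied = (46.75 − 45.5)/7 = 0.1786.
Willingness to pay at q' = 0.1786: 127 − 1·0.1786 = 126.8214.
Δq = 10.1875 − 0.1786 = 10.0089; wedge = 126.8214 − 46.75 = 80.0714.
DWL = ½ × 10.0089 × 80.0714 = $400.71 thousand.

$400.71 thousand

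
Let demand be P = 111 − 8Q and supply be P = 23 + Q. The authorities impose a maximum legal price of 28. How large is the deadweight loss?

Competitive equilibrium: 111 − 8Q = 23 + Q → Q* = 9.7778, P* = 32.7778.
At the ceiling P = 28, quantity supplied = (28 − 23)/1 = 5.
Willingness to pay at Q' = 5: 111 − 8·5 = 71.
ΔQ = 9.7778 − 5 = 4.7778; wedge = 71 − 28 = 43.
Welfare loss = ½ × 4.7778 × 43 = 102.72.

102.72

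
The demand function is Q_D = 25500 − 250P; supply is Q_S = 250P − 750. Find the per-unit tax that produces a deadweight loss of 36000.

24

In inverse form: demand P = 102 − 0.004Q, supply P = 3 + 0.004Q.
Competitive equilibrium: 102 − 0.004Q = 3 + 0.004Q → Q* = 12375, P* = 52.5.
A tax t gives ΔQ = t/0.008 and wedge t, so DWL = t²/0.016.
t²/0.016 = 36000 → t² = 576 → t = 24.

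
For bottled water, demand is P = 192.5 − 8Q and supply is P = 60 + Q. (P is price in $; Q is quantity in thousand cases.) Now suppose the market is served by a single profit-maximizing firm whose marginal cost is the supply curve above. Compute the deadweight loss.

$215.99 thousand

Competitive equilibrium: 192.5 − 8Q = 60 + Q → Q* = 14.7222, P* = 74.7222.
Marginal revenue: MR = 192.5 − 16Q. Set MR = MC: 192.5 − 16Q = 60 + Q → Q_m = 7.7941.
Price P_m = 192.5 − 8·7.7941 = 130.1472; MC(Q_m) = 60 + 1·7.7941 = 67.7941.
Competitive Q* = 14.7222, so ΔQ = 6.9281; wedge = 130.1472 − 67.7941 = 62.3531.
Deadweight loss = ½ × 6.9281 × 62.3531 = $215.99 thousand.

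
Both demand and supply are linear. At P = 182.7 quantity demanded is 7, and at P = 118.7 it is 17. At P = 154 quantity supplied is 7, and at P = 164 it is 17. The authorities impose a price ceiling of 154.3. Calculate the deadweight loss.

47.38

Demand slope = (118.7 − 182.7)/(17 − 7) = −6.4, so P = 227.5 − 6.4Q.
Supply slope = (164 − 154)/(17 − 7) = 1, so P = 147 + Q.
Competitive equilibrium: 227.5 − 6.4Q = 147 + Q → Q* = 10.8784, P* = 157.8784.
At the ceiling P = 154.3, quantity supplied = (154.3 − 147)/1 = 7.3.
Willingness to pay at Q' = 7.3: 227.5 − 6.4·7.3 = 180.78.
ΔQ = 10.8784 − 7.3 = 3.5784; wedge = 180.78 − 154.3 = 26.48.
Welfare loss = ½ × 3.5784 × 26.48 = 47.38.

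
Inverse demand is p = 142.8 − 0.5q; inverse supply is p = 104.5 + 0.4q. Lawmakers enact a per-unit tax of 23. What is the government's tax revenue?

391

Competitive equilibrium: 142.8 − 0.5q = 104.5 + 0.4q → q* = 42.5556, p* = 121.5222.
With the tax, the buyer price exceeds the seller price by 23: (142.8 − 0.5q) − (104.5 + 0.4q) = 23 → q' = 17.
Tax revenue = 23 × 17 = 391.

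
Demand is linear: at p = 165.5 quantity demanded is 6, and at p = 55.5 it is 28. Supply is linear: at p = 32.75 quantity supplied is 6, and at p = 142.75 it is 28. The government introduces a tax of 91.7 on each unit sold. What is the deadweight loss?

Demand slope = (55.5 − 165.5)/(28 − 6) = −5, so p = 195.5 − 5q.
Supply slope = (142.75 − 32.75)/(28 − 6) = 5, so p = 2.75 + 5q.
Competitive equilibrium: 195.5 − 5q = 2.75 + 5q → q* = 19.275, p* = 99.125.
With the tax, the buyer price exceeds the seller price by 91.7: (195.5 − 5q) − (2.75 + 5q) = 91.7 → q' = 10.105.
Δq = 19.275 − 10.105 = 9.17; the wedge equals the tax, 91.7.
Deadweight loss = ½ × 9.17 × 91.7 = 420.44.

420.44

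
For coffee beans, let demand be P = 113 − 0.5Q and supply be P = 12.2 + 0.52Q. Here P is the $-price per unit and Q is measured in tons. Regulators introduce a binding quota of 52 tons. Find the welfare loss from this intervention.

Competitive equilibrium: 113 − 0.5Q = 12.2 + 0.52Q → Q* = 98.8235, P* = 63.5882.
At Q = 52: demand price = 113 − 0.5·52 = 87; supply price = 12.2 + 0.52·52 = 39.24.
ΔQ = 98.8235 − 52 = 46.8235; wedge = 87 − 39.24 = 47.76.
The triangle = ½ × 46.8235 × 47.76 = $1118.15.

$1118.15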